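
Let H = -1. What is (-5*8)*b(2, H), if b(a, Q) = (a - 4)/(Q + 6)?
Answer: 16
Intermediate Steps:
b(a, Q) = (-4 + a)/(6 + Q)
(-5*8)*b(2, H) = (-5*8)*((-4 + 2)/(6 - 1)) = -40*(-2)/5 = -8*(-2) = -40*(-2/5) = 16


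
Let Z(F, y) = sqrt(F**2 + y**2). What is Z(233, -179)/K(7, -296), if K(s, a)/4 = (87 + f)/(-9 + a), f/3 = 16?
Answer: -61*sqrt(86330)/108 ≈ -165.95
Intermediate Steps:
f = 48 (f = 3*16 = 48)
K(s, a) = 540/(-9 + a) (K(s, a) = 4*((87 + 48)/(-9 + a)) = 4*(135/(-9 + a)) = 540/(-9 + a))
Z(233, -179)/K(7, -296) = sqrt(233**2 + (-179)**2)/((540/(-9 - 296))) = sqrt(54289 + 32041)/((540/(-305))) = sqrt(86330)/((540*(-1/305))) = sqrt(86330)/(-108/61) = sqrt(86330)*(-61/108) = -61*sqrt(86330)/108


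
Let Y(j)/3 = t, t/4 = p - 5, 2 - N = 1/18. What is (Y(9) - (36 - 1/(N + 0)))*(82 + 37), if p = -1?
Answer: -63954/5 ≈ -12791.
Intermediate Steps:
N = 35/18 (N = 2 - 1/18 = 35/18 ≈ 1.9444)
t = -24 (t = 4*(-1 - 5) = 4*(-6) = -24)
Y(j) = -72 (Y(j) = 3*(-24) = -72)
(Y(9) - (36 - 1/(N + 0)))*(82 + 37) = (-72 - (36 - 1/(35/18 + 0)))*(82 + 37) = (-72 - (36 - 1/35/18))*119 = (-72 - (36 - 1*18/35))*119 = (-72 - (36 - 18/35))*119 = (-72 - 1*1242/35)*119 = (-72 - 1242/35)*119 = -3762/35*119 = -63954/5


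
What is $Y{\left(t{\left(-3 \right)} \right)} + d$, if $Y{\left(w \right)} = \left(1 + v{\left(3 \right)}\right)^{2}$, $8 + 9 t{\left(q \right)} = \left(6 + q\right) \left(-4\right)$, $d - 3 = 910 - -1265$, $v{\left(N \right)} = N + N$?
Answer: $2227$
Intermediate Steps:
$v{\left(N \right)} = 2 N$
$d = 2178$ ($d = 3 + \left(910 - -1265\right) = 3 + \left(910 + 1265\right) = 3 + 2175 = 2178$)
$t{\left(q \right)} = - \frac{32}{9} - \frac{4 q}{9}$ ($t{\left(q \right)} = - \frac{8}{9} + \frac{\left(6 + q\right) \left(-4\right)}{9} = - \frac{8}{9} + \frac{-24 - 4 q}{9} = - \frac{8}{9} - \left(\frac{8}{3} + \frac{4 q}{9}\right) = - \frac{32}{9} - \frac{4 q}{9}$)
$Y{\left(w \right)} = 49$ ($Y{\left(w \right)} = \left(1 + 2 \cdot 3\right)^{2} = \left(1 + 6\right)^{2} = 7^{2} = 49$)
$Y{\left(t{\left(-3 \right)} \right)} + d = 49 + 2178 = 2227$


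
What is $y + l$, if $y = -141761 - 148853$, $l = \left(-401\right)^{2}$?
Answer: $-129813$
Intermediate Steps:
$l = 160801$
$y = -290614$ ($y = -141761 - 148853 = -290614$)
$y + l = -290614 + 160801 = -129813$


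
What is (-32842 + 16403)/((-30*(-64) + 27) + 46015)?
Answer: -16439/47962 ≈ -0.34275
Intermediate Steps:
(-32842 + 16403)/((-30*(-64) + 27) + 46015) = -16439/((1920 + 27) + 46015) = -16439/(1947 + 46015) = -16439/47962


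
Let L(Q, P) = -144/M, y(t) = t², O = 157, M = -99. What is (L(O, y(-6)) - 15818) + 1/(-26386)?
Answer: -4590689063/290246 ≈ -15817.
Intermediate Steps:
L(Q, P) = 16/11 (L(Q, P) = -144/(-99) = -144*(-1/99) = 16/11)
(L(O, y(-6)) - 15818) + 1/(-26386) = (16/11 - 15818) + 1/(-26386) = -173982/11 - 1/26386 = -4590689063/290246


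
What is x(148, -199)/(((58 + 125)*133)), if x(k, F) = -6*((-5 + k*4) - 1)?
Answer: -1172/8113 ≈ -0.14446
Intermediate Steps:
x(k, F) = 36 - 24*k (x(k, F) = -6*((-5 + 4*k) - 1) = -6*(-6 + 4*k) = 36 - 24*k)
x(148, -199)/(((58 + 125)*133)) = (36 - 24*148)/(((58 + 125)*133)) = (36 - 3552)/((183*133)) = -3516/24339 = -3516*1/24339 = -1172/8113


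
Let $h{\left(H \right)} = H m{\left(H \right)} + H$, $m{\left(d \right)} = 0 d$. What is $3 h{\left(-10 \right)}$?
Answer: $-30$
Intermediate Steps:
$m{\left(d \right)} = 0$
$h{\left(H \right)} = H$ ($h{\left(H \right)} = H 0 + H = 0 + H = H$)
$3 h{\left(-10 \right)} = 3 \left(-10\right) = -30$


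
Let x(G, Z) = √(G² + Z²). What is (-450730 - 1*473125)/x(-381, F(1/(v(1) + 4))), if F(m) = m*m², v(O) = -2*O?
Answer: -1478168*√9290305/1858061 ≈ -2424.8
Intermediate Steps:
F(m) = m³
(-450730 - 1*473125)/x(-381, F(1/(v(1) + 4))) = (-450730 - 1*473125)/(√((-381)² + ((1/(-2*1 + 4))³)²)) = (-450730 - 473125)/(√(145161 + ((1/(-2 + 4))³)²)) = -923855/√(145161 + ((1/2)³)²) = -923855/√(145161 + ((½)³)²) = -923855/√(145161 + (⅛)²) = -923855/√(145161 + 1/64) = -923855*8*√9290305/9290305 = -1478168*√9290305/1858061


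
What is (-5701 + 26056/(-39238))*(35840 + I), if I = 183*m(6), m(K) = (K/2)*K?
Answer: -4377566299898/19619 ≈ -2.2313e+8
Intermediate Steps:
m(K) = K**2/2 (m(K) = (K/2)*K = K**2/2)
I = 3294 (I = 183*((1/2)*6**2) = 183*((1/2)*36) = 183*18 = 3294)
(-5701 + 26056/(-39238))*(35840 + I) = (-5701 + 26056/(-39238))*(35840 + 3294) = (-5701 + 26056*(-1/39238))*39134 = (-5701 - 13028/19619)*39134 = -111860947/19619*39134 = -4377566299898/19619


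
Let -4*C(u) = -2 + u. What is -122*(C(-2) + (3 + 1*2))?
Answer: -732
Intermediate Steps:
C(u) = 1/2 - u/4 (C(u) = -(-2 + u)/4 = 1/2 - u/4)
-122*(C(-2) + (3 + 1*2)) = -122*((1/2 - 1/4*(-2)) + (3 + 1*2)) = -122*((1/2 + 1/2) + (3 + 2)) = -122*(1 + 5) = -122*6 = -732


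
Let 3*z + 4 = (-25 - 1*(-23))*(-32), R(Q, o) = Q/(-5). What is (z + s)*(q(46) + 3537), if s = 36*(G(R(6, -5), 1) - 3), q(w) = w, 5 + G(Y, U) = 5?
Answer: -315304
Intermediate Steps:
R(Q, o) = -Q/5 (R(Q, o) = Q*(-⅕) = -Q/5)
G(Y, U) = 0 (G(Y, U) = -5 + 5 = 0)
z = 20 (z = -4/3 + ((-25 - 1*(-23))*(-32))/3 = -4/3 + ((-25 + 23)*(-32))/3 = -4/3 + (-2*(-32))/3 = -4/3 + (⅓)*64 = -4/3 + 64/3 = 20)
s = -108 (s = 36*(0 - 3) = 36*(-3) = -108)
(z + s)*(q(46) + 3537) = (20 - 108)*(46 + 3537) = -88*3583 = -315304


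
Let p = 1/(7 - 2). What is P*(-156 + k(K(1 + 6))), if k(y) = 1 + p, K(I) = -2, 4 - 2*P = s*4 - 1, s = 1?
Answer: -387/5 ≈ -77.400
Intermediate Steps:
P = ½ (P = 2 - (1*4 - 1)/2 = 2 - (4 - 1)/2 = 2 - ½*3 = 2 - 3/2 = ½ ≈ 0.50000)
p = ⅕ (p = 1/5 = ⅕ ≈ 0.20000)
k(y) = 6/5 (k(y) = 1 + ⅕ = 6/5)
P*(-156 + k(K(1 + 6))) = (-156 + 6/5)/2 = (½)*(-774/5) = -387/5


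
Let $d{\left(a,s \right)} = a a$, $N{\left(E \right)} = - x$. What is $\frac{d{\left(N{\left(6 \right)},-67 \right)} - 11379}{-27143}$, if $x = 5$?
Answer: $\frac{11354}{27143} \approx 0.4183$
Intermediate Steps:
$N{\left(E \right)} = -5$ ($N{\left(E \right)} = \left(-1\right) 5 = -5$)
$d{\left(a,s \right)} = a^{2}$
$\frac{d{\left(N{\left(6 \right)},-67 \right)} - 11379}{-27143} = \frac{\left(-5\right)^{2} - 11379}{-27143} = \left(25 - 11379\right) \left(- \frac{1}{27143}\right) = \left(-11354\right) \left(- \frac{1}{27143}\right) = \frac{11354}{27143}$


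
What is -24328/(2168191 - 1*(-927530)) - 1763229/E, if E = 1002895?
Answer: -5482863472669/3104683112295 ≈ -1.7660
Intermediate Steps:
-24328/(2168191 - 1*(-927530)) - 1763229/E = -24328/(2168191 - 1*(-927530)) - 1763229/1002895 = -24328/(2168191 + 927530) - 1763229*1/1002895 = -24328/3095721 - 1763229/1002895 = -5482863472669/3104683112295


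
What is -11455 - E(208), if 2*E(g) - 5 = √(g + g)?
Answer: -22915/2 - 2*√26 ≈ -11468.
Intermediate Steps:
E(g) = 5/2 + √2*√g/2 (E(g) = 5/2 + √(g + g)/2 = 5/2 + √(2*g)/2 = 5/2 + (√2*√g)/2 = 5/2 + √2*√g/2)
-11455 - E(208) = -11455 - (5/2 + √2*√208/2) = -11455 - (5/2 + √2*(4*√13)/2) = -11455 - (5/2 + 2*√26) = -11455 + (-5/2 - 2*√26) = -22915/2 - 2*√26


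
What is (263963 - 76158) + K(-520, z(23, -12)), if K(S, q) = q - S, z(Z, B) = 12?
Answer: 188337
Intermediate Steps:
(263963 - 76158) + K(-520, z(23, -12)) = (263963 - 76158) + (12 - 1*(-520)) = 187805 + (12 + 520) = 187805 + 532 = 188337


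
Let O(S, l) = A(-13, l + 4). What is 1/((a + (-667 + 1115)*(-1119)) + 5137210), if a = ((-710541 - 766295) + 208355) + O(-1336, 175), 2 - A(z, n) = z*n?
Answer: 1/3369746 ≈ 2.9676e-7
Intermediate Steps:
A(z, n) = 2 - n*z (A(z, n) = 2 - z*n = 2 - n*z)
O(S, l) = 54 + 13*l (O(S, l) = 2 - 1*(l + 4)*(-13) = 2 - 1*(4 + l)*(-13) = 2 + (52 + 13*l) = 54 + 13*l)
a = -1266152 (a = ((-710541 - 766295) + 208355) + (54 + 13*175) = (-1476836 + 208355) + (54 + 2275) = -1268481 + 2329 = -1266152)
1/((a + (-667 + 1115)*(-1119)) + 5137210) = 1/((-1266152 + (-667 + 1115)*(-1119)) + 5137210) = 1/((-1266152 + 448*(-1119)) + 5137210) = 1/((-1266152 - 501312) + 5137210) = 1/(-1767464 + 5137210) = 1/3369746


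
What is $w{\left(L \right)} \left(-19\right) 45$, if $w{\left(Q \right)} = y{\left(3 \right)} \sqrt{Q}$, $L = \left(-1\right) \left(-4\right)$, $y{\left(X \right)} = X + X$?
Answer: $-10260$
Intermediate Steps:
$y{\left(X \right)} = 2 X$
$L = 4$
$w{\left(Q \right)} = 6 \sqrt{Q}$ ($w{\left(Q \right)} = 2 \cdot 3 \sqrt{Q} = 6 \sqrt{Q}$)
$w{\left(L \right)} \left(-19\right) 45 = 6 \sqrt{4} \left(-19\right) 45 = 6 \cdot 2 \left(-19\right) 45 = 12 \left(-19\right) 45 = \left(-228\right) 45 = -10260$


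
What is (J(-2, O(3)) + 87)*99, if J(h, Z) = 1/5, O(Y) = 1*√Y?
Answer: 43164/5 ≈ 8632.8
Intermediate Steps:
O(Y) = √Y
J(h, Z) = ⅕
(J(-2, O(3)) + 87)*99 = (⅕ + 87)*99 = (436/5)*99 = 43164/5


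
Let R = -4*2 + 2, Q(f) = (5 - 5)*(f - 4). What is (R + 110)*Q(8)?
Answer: 0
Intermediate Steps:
Q(f) = 0 (Q(f) = 0*(-4 + f) = 0)
R = -6 (R = -8 + 2 = -6)
(R + 110)*Q(8) = (-6 + 110)*0 = 104*0 = 0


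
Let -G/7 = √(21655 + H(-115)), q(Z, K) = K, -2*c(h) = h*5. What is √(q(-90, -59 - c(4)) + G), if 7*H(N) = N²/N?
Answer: √(-49 - 9*√13090) ≈ 32.844*I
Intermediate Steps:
c(h) = -5*h/2 (c(h) = -h*5/2 = -5*h/2)
H(N) = N/7 (H(N) = (N²/N)/7 = N/7)
G = -9*√13090 (G = -7*√(21655 + (⅐)*(-115)) = -7*√(21655 - 115/7) = -9*√13090 ≈ -1029.7)
√(q(-90, -59 - c(4)) + G) = √((-59 - (-5)*4/2) - 9*√13090) = √((-59 - 1*(-10)) - 9*√13090) = √((-59 + 10) - 9*√13090) = √(-49 - 9*√13090)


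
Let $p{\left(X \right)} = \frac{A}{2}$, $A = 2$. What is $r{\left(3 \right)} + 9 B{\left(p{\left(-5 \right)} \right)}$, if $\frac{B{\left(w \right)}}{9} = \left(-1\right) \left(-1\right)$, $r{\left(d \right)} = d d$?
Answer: $90$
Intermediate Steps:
$r{\left(d \right)} = d^{2}$
$p{\left(X \right)} = 1$ ($p{\left(X \right)} = \frac{2}{2} = 2 \cdot \frac{1}{2} = 1$)
$B{\left(w \right)} = 9$ ($B{\left(w \right)} = 9 \left(\left(-1\right) \left(-1\right)\right) = 9 \cdot 1 = 9$)
$r{\left(3 \right)} + 9 B{\left(p{\left(-5 \right)} \right)} = 3^{2} + 9 \cdot 9 = 9 + 81 = 90$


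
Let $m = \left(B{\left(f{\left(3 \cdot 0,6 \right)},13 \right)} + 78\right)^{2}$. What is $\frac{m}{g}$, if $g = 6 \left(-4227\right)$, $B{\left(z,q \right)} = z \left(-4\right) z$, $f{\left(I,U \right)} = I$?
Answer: $- \frac{338}{1409} \approx -0.23989$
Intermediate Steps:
$B{\left(z,q \right)} = - 4 z^{2}$ ($B{\left(z,q \right)} = - 4 z z = - 4 z^{2}$)
$m = 6084$ ($m = \left(- 4 \left(3 \cdot 0\right)^{2} + 78\right)^{2} = \left(- 4 \cdot 0^{2} + 78\right)^{2} = \left(\left(-4\right) 0 + 78\right)^{2} = \left(0 + 78\right)^{2} = 78^{2} = 6084$)
$g = -25362$
$\frac{m}{g} = \frac{6084}{-25362} = 6084 \left(- \frac{1}{25362}\right) = - \frac{338}{1409}$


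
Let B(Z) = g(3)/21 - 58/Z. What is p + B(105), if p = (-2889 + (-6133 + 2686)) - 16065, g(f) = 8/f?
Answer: -7056449/315 ≈ -22401.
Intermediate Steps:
B(Z) = 8/63 - 58/Z (B(Z) = (8/3)/21 - 58/Z = (8*(⅓))*(1/21) - 58/Z = (8/3)*(1/21) - 58/Z = 8/63 - 58/Z)
p = -22401 (p = (-2889 - 3447) - 16065 = -6336 - 16065 = -22401)
p + B(105) = -22401 + (8/63 - 58/105) = -22401 - 134/315 = -7056449/315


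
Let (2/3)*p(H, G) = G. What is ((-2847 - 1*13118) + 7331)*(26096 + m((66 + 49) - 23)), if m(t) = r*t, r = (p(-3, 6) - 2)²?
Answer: -264234936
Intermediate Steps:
p(H, G) = 3*G/2
r = 49 (r = ((3/2)*6 - 2)² = (9 - 2)² = 7² = 49)
m(t) = 49*t
((-2847 - 1*13118) + 7331)*(26096 + m((66 + 49) - 23)) = ((-2847 - 1*13118) + 7331)*(26096 + 49*((66 + 49) - 23)) = ((-2847 - 13118) + 7331)*(26096 + 49*(115 - 23)) = (-15965 + 7331)*(26096 + 49*92) = -8634*(26096 + 4508) = -8634*30604 = -264234936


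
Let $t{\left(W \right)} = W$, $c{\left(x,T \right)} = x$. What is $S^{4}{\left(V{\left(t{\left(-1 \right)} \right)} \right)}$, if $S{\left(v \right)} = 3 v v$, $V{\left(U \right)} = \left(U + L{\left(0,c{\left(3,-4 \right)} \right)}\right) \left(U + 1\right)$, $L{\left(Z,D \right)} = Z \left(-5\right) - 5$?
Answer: $0$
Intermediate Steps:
$L{\left(Z,D \right)} = -5 - 5 Z$ ($L{\left(Z,D \right)} = - 5 Z - 5 = -5 - 5 Z$)
$V{\left(U \right)} = \left(1 + U\right) \left(-5 + U\right)$ ($V{\left(U \right)} = \left(U - 5\right) \left(U + 1\right) = \left(U + \left(-5 + 0\right)\right) \left(1 + U\right) = \left(U - 5\right) \left(1 + U\right) = \left(-5 + U\right) \left(1 + U\right) = \left(1 + U\right) \left(-5 + U\right)$)
$S{\left(v \right)} = 3 v^{2}$
$S^{4}{\left(V{\left(t{\left(-1 \right)} \right)} \right)} = \left(3 \left(-5 + \left(-1\right)^{2} - -4\right)^{2}\right)^{4} = \left(3 \left(-5 + 1 + 4\right)^{2}\right)^{4} = \left(3 \cdot 0^{2}\right)^{4} = \left(3 \cdot 0\right)^{4} = 0^{4} = 0$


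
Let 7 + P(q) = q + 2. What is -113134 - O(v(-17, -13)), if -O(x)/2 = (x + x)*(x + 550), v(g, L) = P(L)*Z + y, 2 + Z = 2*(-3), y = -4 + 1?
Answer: 276590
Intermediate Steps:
P(q) = -5 + q (P(q) = -7 + (q + 2) = -7 + (2 + q) = -5 + q)
y = -3
Z = -8 (Z = -2 + 2*(-3) = -2 - 6 = -8)
v(g, L) = 37 - 8*L (v(g, L) = (-5 + L)*(-8) - 3 = (40 - 8*L) - 3 = 37 - 8*L)
O(x) = -4*x*(550 + x) (O(x) = -2*(x + x)*(x + 550) = -2*2*x*(550 + x) = -4*x*(550 + x))
-113134 - O(v(-17, -13)) = -113134 - (-4)*(37 - 8*(-13))*(550 + (37 - 8*(-13))) = -113134 - (-4)*(37 + 104)*(550 + (37 + 104)) = -113134 - (-4)*141*(550 + 141) = -113134 - (-4)*141*691 = -113134 - 1*(-389724) = -113134 + 389724 = 276590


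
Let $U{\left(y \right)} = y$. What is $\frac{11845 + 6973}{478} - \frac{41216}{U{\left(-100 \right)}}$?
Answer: $\frac{2697881}{5975} \approx 451.53$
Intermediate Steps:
$\frac{11845 + 6973}{478} - \frac{41216}{U{\left(-100 \right)}} = \frac{11845 + 6973}{478} - \frac{41216}{-100} = 18818 \cdot \frac{1}{478} - - \frac{10304}{25} = \frac{9409}{239} + \frac{10304}{25} = \frac{2697881}{5975}$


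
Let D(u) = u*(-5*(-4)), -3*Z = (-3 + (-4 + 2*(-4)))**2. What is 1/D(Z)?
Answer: -1/1500 ≈ -0.00066667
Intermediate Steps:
Z = -75 (Z = -(-3 + (-4 + 2*(-4)))**2/3 = -(-3 + (-4 - 8))**2/3 = -(-3 - 12)**2/3 = -1/3*(-15)**2 = -1/3*225 = -75)
D(u) = 20*u (D(u) = u*20 = 20*u)
1/D(Z) = 1/(20*(-75)) = 1/(-1500) = -1/1500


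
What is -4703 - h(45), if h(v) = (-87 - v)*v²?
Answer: 262597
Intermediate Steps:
h(v) = v²*(-87 - v)
-4703 - h(45) = -4703 - 45²*(-87 - 1*45) = -4703 - 2025*(-87 - 45) = -4703 - 2025*(-132) = -4703 - 1*(-267300) = -4703 + 267300 = 262597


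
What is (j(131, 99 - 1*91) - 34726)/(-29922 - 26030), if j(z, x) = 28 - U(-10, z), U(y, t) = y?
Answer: 2168/3497 ≈ 0.61996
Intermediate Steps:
j(z, x) = 38 (j(z, x) = 28 - 1*(-10) = 28 + 10 = 38)
(j(131, 99 - 1*91) - 34726)/(-29922 - 26030) = (38 - 34726)/(-29922 - 26030) = -34688/(-55952) = -34688*(-1/55952) = 2168/3497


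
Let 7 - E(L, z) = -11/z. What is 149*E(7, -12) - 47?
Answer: 10313/12 ≈ 859.42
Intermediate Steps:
E(L, z) = 7 + 11/z (E(L, z) = 7 - (-11)/z = 7 + 11/z)
149*E(7, -12) - 47 = 149*(7 + 11/(-12)) - 47 = 149*(7 + 11*(-1/12)) - 47 = 149*(7 - 11/12) - 47 = 149*(73/12) - 47 = 10877/12 - 47 = 10313/12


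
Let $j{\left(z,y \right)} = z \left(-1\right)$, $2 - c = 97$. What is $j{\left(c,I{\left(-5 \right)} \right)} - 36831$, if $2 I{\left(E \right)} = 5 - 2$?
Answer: $-36736$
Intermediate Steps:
$I{\left(E \right)} = \frac{3}{2}$ ($I{\left(E \right)} = \frac{5 - 2}{2} = \frac{1}{2} \cdot 3 = \frac{3}{2}$)
$c = -95$ ($c = 2 - 97 = -95$)
$j{\left(z,y \right)} = - z$
$j{\left(c,I{\left(-5 \right)} \right)} - 36831 = \left(-1\right) \left(-95\right) - 36831 = 95 - 36831 = -36736$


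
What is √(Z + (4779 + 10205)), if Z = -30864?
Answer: 2*I*√3970 ≈ 126.02*I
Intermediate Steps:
√(Z + (4779 + 10205)) = √(-30864 + (4779 + 10205)) = √(-30864 + 14984) = √(-15880) = 2*I*√3970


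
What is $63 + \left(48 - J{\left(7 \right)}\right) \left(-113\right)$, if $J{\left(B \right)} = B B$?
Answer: $176$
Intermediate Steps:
$J{\left(B \right)} = B^{2}$
$63 + \left(48 - J{\left(7 \right)}\right) \left(-113\right) = 63 + \left(48 - 7^{2}\right) \left(-113\right) = 63 + \left(48 - 49\right) \left(-113\right) = 63 - -113 = 63 + 113 = 176$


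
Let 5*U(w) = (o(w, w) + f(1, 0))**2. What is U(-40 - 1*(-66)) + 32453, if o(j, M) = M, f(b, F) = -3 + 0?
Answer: 162794/5 ≈ 32559.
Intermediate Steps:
f(b, F) = -3
U(w) = (-3 + w)**2/5 (U(w) = (w - 3)**2/5 = (-3 + w)**2/5)
U(-40 - 1*(-66)) + 32453 = (-3 + (-40 - 1*(-66)))**2/5 + 32453 = (-3 + (-40 + 66))**2/5 + 32453 = (-3 + 26)**2/5 + 32453 = (1/5)*23**2 + 32453 = (1/5)*529 + 32453 = 529/5 + 32453 = 162794/5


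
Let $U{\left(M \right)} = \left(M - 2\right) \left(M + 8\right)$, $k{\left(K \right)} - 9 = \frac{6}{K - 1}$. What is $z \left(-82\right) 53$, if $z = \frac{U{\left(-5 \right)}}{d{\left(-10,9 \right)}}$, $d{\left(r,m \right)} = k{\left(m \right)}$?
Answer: $\frac{121688}{13} \approx 9360.6$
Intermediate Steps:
$k{\left(K \right)} = 9 + \frac{6}{-1 + K}$ ($k{\left(K \right)} = 9 + \frac{6}{K - 1} = 9 + \frac{6}{-1 + K}$)
$d{\left(r,m \right)} = \frac{3 \left(-1 + 3 m\right)}{-1 + m}$
$U{\left(M \right)} = \left(-2 + M\right) \left(8 + M\right)$
$z = - \frac{28}{13}$ ($z = \frac{-16 + \left(-5\right)^{2} + 6 \left(-5\right)}{3 \frac{1}{-1 + 9} \left(-1 + 3 \cdot 9\right)} = \frac{-16 + 25 - 30}{3 \cdot \frac{1}{8} \left(-1 + 27\right)} = - \frac{21}{3 \cdot \frac{1}{8} \cdot 26} = - \frac{21}{\frac{39}{4}} = \left(-21\right) \frac{4}{39} = - \frac{28}{13} \approx -2.1538$)
$z \left(-82\right) 53 = \left(- \frac{28}{13}\right) \left(-82\right) 53 = \frac{2296}{13} \cdot 53 = \frac{121688}{13}$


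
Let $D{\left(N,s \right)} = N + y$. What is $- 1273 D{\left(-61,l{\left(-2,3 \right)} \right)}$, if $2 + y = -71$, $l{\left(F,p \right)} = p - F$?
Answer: $170582$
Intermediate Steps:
$y = -73$ ($y = -2 - 71 = -73$)
$D{\left(N,s \right)} = -73 + N$ ($D{\left(N,s \right)} = N - 73 = -73 + N$)
$- 1273 D{\left(-61,l{\left(-2,3 \right)} \right)} = - 1273 \left(-73 - 61\right) = \left(-1273\right) \left(-134\right) = 170582$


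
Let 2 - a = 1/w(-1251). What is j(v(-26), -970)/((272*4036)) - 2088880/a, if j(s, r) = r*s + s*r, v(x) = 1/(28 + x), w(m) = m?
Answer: -1434368924690435/1373886688 ≈ -1.0440e+6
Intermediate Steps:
j(s, r) = 2*r*s (j(s, r) = r*s + r*s = 2*r*s)
a = 2503/1251 (a = 2 - 1/(-1251) = 2 - 1*(-1/1251) = 2 + 1/1251 = 2503/1251 ≈ 2.0008)
j(v(-26), -970)/((272*4036)) - 2088880/a = (2*(-970)/(28 - 26))/((272*4036)) - 2088880/2503/1251 = (2*(-970)/2)/1097792 - 2088880*1251/2503 = (2*(-970)*(1/2))*(1/1097792) - 2613188880/2503 = -970*1/1097792 - 2613188880/2503 = -485/548896 - 2613188880/2503 = -1434368924690435/1373886688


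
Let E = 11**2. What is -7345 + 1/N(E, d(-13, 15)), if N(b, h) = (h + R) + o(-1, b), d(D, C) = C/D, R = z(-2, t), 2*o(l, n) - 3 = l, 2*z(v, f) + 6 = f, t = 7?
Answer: -66079/9 ≈ -7342.1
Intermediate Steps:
z(v, f) = -3 + f/2
o(l, n) = 3/2 + l/2
R = 1/2 (R = -3 + (1/2)*7 = -3 + 7/2 = 1/2 ≈ 0.50000)
E = 121
N(b, h) = 3/2 + h (N(b, h) = (h + 1/2) + (3/2 + (1/2)*(-1)) = (1/2 + h) + (3/2 - 1/2) = (1/2 + h) + 1 = 3/2 + h)
-7345 + 1/N(E, d(-13, 15)) = -7345 + 1/(3/2 + 15/(-13)) = -7345 + 1/(3/2 + 15*(-1/13)) = -7345 + 1/(3/2 - 15/13) = -7345 + 1/(9/26) = -7345 + 26/9 = -66079/9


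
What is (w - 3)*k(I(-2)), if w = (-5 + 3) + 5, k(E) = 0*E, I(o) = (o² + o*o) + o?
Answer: 0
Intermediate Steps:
I(o) = o + 2*o² (I(o) = (o² + o²) + o = 2*o² + o = o + 2*o²)
k(E) = 0
w = 3 (w = -2 + 5 = 3)
(w - 3)*k(I(-2)) = (3 - 3)*0 = 0*0 = 0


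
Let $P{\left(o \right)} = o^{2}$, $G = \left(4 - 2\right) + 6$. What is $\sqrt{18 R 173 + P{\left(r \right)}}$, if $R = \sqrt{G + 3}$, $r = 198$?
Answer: $3 \sqrt{4356 + 346 \sqrt{11}} \approx 222.56$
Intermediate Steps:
$G = 8$ ($G = 2 + 6 = 8$)
$R = \sqrt{11}$ ($R = \sqrt{8 + 3} = \sqrt{11} \approx 3.3166$)
$\sqrt{18 R 173 + P{\left(r \right)}} = \sqrt{18 \sqrt{11} \cdot 173 + 198^{2}} = \sqrt{3114 \sqrt{11} + 39204} = \sqrt{39204 + 3114 \sqrt{11}}$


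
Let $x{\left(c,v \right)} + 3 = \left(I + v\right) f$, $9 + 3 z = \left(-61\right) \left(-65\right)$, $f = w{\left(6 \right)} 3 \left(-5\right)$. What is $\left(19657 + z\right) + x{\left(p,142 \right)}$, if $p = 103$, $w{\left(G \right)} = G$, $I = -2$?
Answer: $\frac{25118}{3} \approx 8372.7$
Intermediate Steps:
$f = -90$ ($f = 6 \cdot 3 \left(-5\right) = 18 \left(-5\right) = -90$)
$z = \frac{3956}{3}$ ($z = -3 + \frac{\left(-61\right) \left(-65\right)}{3} = -3 + \frac{1}{3} \cdot 3965 = -3 + \frac{3965}{3} = \frac{3956}{3} \approx 1318.7$)
$x{\left(c,v \right)} = 177 - 90 v$ ($x{\left(c,v \right)} = -3 + \left(-2 + v\right) \left(-90\right) = -3 - \left(-180 + 90 v\right) = 177 - 90 v$)
$\left(19657 + z\right) + x{\left(p,142 \right)} = \left(19657 + \frac{3956}{3}\right) + \left(177 - 12780\right) = \frac{62927}{3} + \left(177 - 12780\right) = \frac{62927}{3} - 12603 = \frac{25118}{3}$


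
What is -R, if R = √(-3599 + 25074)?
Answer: -5*√859 ≈ -146.54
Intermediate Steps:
R = 5*√859 (R = √21475 = 5*√859 ≈ 146.54)
-R = -5*√859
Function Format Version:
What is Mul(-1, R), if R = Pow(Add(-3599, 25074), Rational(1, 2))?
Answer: Mul(-5, Pow(859, Rational(1, 2))) ≈ -146.54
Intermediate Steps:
R = Mul(5, Pow(859, Rational(1, 2))) (R = Pow(21475, Rational(1, 2)) = Mul(5, Pow(859, Rational(1, 2))) ≈ 146.54)
Mul(-1, R) = Mul(-1, Mul(5, Pow(859, Rational(1, 2)))) = Mul(-5, Pow(859, Rational(1, 2)))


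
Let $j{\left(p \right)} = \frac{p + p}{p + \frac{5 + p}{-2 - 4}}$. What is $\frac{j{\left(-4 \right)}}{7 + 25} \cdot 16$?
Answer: $\frac{24}{25} \approx 0.96$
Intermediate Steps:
$j{\left(p \right)} = \frac{2 p}{- \frac{5}{6} + \frac{5 p}{6}}$ ($j{\left(p \right)} = \frac{2 p}{p + \frac{5 + p}{-6}} = \frac{2 p}{p + \left(5 + p\right) \left(- \frac{1}{6}\right)} = \frac{2 p}{p - \left(\frac{5}{6} + \frac{p}{6}\right)} = \frac{2 p}{- \frac{5}{6} + \frac{5 p}{6}}$)
$\frac{j{\left(-4 \right)}}{7 + 25} \cdot 16 = \frac{\frac{12}{5} \left(-4\right) \frac{1}{-1 - 4}}{7 + 25} \cdot 16 = \frac{\frac{12}{5} \left(-4\right) \frac{1}{-5}}{32} \cdot 16 = \frac{12}{5} \left(-4\right) \left(- \frac{1}{5}\right) \frac{1}{32} \cdot 16 = \frac{48}{25} \cdot \frac{1}{32} \cdot 16 = \frac{3}{50} \cdot 16 = \frac{24}{25}$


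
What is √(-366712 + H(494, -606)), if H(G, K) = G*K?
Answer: 2*I*√166519 ≈ 816.13*I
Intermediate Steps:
√(-366712 + H(494, -606)) = √(-366712 + 494*(-606)) = √(-366712 - 299364) = √(-666076) = 2*I*√166519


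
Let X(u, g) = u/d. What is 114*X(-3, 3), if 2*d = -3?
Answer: 228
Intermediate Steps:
d = -3/2 (d = (½)*(-3) = -3/2 ≈ -1.5000)
X(u, g) = -2*u/3 (X(u, g) = u/(-3/2) = u*(-⅔) = -2*u/3)
114*X(-3, 3) = 114*(-⅔*(-3)) = 114*2 = 228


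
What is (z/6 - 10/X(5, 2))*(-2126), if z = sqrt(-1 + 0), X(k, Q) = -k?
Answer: -4252 - 1063*I/3 ≈ -4252.0 - 354.33*I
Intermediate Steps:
z = I (z = sqrt(-1) = I ≈ 1.0*I)
(z/6 - 10/X(5, 2))*(-2126) = (I/6 - 10/((-1*5)))*(-2126) = (I*(1/6) - 10/(-5))*(-2126) = (I/6 - 10*(-1/5))*(-2126) = (I/6 + 2)*(-2126) = (2 + I/6)*(-2126) = -4252 - 1063*I/3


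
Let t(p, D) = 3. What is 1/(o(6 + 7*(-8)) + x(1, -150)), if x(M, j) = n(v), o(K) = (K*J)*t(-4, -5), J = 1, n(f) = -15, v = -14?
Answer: -1/165 ≈ -0.0060606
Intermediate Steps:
o(K) = 3*K (o(K) = (K*1)*3 = K*3 = 3*K)
x(M, j) = -15
1/(o(6 + 7*(-8)) + x(1, -150)) = 1/(3*(6 + 7*(-8)) - 15) = 1/(3*(6 - 56) - 15) = 1/(3*(-50) - 15) = 1/(-150 - 15) = 1/(-165) = -1/165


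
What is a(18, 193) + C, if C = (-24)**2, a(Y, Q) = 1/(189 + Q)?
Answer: 220033/382 ≈ 576.00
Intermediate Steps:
C = 576
a(18, 193) + C = 1/(189 + 193) + 576 = 1/382 + 576 = 220033/382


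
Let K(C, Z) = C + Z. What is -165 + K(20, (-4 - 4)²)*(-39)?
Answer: -3441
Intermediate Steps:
-165 + K(20, (-4 - 4)²)*(-39) = -165 + (20 + (-4 - 4)²)*(-39) = -165 + (20 + (-8)²)*(-39) = -165 + (20 + 64)*(-39) = -165 + 84*(-39) = -165 - 3276 = -3441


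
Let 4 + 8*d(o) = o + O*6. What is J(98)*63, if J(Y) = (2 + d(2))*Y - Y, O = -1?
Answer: 0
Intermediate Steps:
d(o) = -5/4 + o/8 (d(o) = -½ + (o - 1*6)/8 = -½ + (o - 6)/8 = -½ + (-6 + o)/8 = -½ + (-¾ + o/8) = -5/4 + o/8)
J(Y) = 0 (J(Y) = (2 + (-5/4 + (⅛)*2))*Y - Y = (2 + (-5/4 + ¼))*Y - Y = (2 - 1)*Y - Y = 1*Y - Y = Y - Y = 0)
J(98)*63 = 0*63 = 0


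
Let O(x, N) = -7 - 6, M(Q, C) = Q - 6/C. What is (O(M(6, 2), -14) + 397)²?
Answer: 147456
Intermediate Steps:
M(Q, C) = Q - 6/C
O(x, N) = -13
(O(M(6, 2), -14) + 397)² = (-13 + 397)² = 384² = 147456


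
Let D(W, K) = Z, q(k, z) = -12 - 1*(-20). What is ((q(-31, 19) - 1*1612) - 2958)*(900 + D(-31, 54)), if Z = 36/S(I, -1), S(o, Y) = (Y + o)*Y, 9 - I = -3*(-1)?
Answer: -20364768/5 ≈ -4.0730e+6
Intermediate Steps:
I = 6 (I = 9 - (-3)*(-1) = 9 - 1*3 = 9 - 3 = 6)
S(o, Y) = Y*(Y + o)
q(k, z) = 8 (q(k, z) = -12 + 20 = 8)
Z = -36/5 (Z = 36/((-(-1 + 6))) = 36/((-1*5)) = 36/(-5) = 36*(-1/5) = -36/5 ≈ -7.2000)
D(W, K) = -36/5
((q(-31, 19) - 1*1612) - 2958)*(900 + D(-31, 54)) = ((8 - 1*1612) - 2958)*(900 - 36/5) = ((8 - 1612) - 2958)*(4464/5) = (-1604 - 2958)*(4464/5) = -4562*4464/5 = -20364768/5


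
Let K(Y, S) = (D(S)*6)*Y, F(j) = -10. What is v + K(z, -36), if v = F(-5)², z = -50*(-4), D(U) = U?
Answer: -43100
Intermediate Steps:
z = 200
v = 100 (v = (-10)² = 100)
K(Y, S) = 6*S*Y (K(Y, S) = (S*6)*Y = (6*S)*Y = 6*S*Y)
v + K(z, -36) = 100 + 6*(-36)*200 = 100 - 43200 = -43100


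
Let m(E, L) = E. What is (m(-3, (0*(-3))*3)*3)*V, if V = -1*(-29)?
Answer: -261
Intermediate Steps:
V = 29
(m(-3, (0*(-3))*3)*3)*V = -3*3*29 = -9*29 = -261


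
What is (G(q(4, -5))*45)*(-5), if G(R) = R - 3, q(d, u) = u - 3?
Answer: 2475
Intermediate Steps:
q(d, u) = -3 + u
G(R) = -3 + R
(G(q(4, -5))*45)*(-5) = ((-3 + (-3 - 5))*45)*(-5) = ((-3 - 8)*45)*(-5) = -11*45*(-5) = -495*(-5) = 2475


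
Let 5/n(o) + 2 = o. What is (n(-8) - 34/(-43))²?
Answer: 625/7396 ≈ 0.084505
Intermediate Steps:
n(o) = 5/(-2 + o)
(n(-8) - 34/(-43))² = (5/(-2 - 8) - 34/(-43))² = (5/(-10) - 34*(-1/43))² = (5*(-⅒) + 34/43)² = (-½ + 34/43)² = (25/86)² = 625/7396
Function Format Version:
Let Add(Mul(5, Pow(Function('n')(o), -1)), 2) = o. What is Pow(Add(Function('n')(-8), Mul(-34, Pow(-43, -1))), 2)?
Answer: Rational(625, 7396) ≈ 0.084505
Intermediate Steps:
Function('n')(o) = Mul(5, Pow(Add(-2, o), -1))
Pow(Add(Function('n')(-8), Mul(-34, Pow(-43, -1))), 2) = Pow(Add(Mul(5, Pow(Add(-2, -8), -1)), Mul(-34, Pow(-43, -1))), 2) = Pow(Add(Mul(5, Pow(-10, -1)), Mul(-34, Rational(-1, 43))), 2) = Pow(Add(Mul(5, Rational(-1, 10)), Rational(34, 43)), 2) = Pow(Add(Rational(-1, 2), Rational(34, 43)), 2) = Pow(Rational(25, 86), 2) = Rational(625, 7396)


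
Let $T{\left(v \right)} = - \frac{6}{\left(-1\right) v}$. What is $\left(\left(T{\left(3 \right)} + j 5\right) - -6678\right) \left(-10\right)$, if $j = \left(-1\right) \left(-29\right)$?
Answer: $-68250$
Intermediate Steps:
$j = 29$
$T{\left(v \right)} = \frac{6}{v}$ ($T{\left(v \right)} = - 6 \left(- \frac{1}{v}\right) = \frac{6}{v}$)
$\left(\left(T{\left(3 \right)} + j 5\right) - -6678\right) \left(-10\right) = \left(\left(\frac{6}{3} + 29 \cdot 5\right) - -6678\right) \left(-10\right) = \left(\left(6 \cdot \frac{1}{3} + 145\right) + 6678\right) \left(-10\right) = \left(\left(2 + 145\right) + 6678\right) \left(-10\right) = \left(147 + 6678\right) \left(-10\right) = 6825 \left(-10\right) = -68250$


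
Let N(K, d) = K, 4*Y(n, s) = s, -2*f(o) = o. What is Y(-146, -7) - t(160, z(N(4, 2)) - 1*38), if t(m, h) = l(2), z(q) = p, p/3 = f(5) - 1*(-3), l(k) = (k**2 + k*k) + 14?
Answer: -95/4 ≈ -23.750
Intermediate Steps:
f(o) = -o/2
Y(n, s) = s/4
l(k) = 14 + 2*k**2 (l(k) = (k**2 + k**2) + 14 = 2*k**2 + 14 = 14 + 2*k**2)
p = 3/2 (p = 3*(-1/2*5 - 1*(-3)) = 3*(-5/2 + 3) = 3*(1/2) = 3/2 ≈ 1.5000)
z(q) = 3/2
t(m, h) = 22 (t(m, h) = 14 + 2*2**2 = 14 + 2*4 = 14 + 8 = 22)
Y(-146, -7) - t(160, z(N(4, 2)) - 1*38) = (1/4)*(-7) - 1*22 = -7/4 - 22 = -95/4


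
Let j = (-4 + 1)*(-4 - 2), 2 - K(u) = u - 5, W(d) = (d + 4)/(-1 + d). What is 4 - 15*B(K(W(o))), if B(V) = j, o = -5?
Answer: -266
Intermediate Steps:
W(d) = (4 + d)/(-1 + d)
K(u) = 7 - u (K(u) = 2 - (u - 5) = 2 - (-5 + u) = 2 + (5 - u) = 7 - u)
j = 18 (j = -3*(-6) = 18)
B(V) = 18
4 - 15*B(K(W(o))) = 4 - 15*18 = 4 - 270 = -266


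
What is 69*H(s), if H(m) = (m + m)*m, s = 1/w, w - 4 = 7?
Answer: 138/121 ≈ 1.1405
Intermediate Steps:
w = 11 (w = 4 + 7 = 11)
s = 1/11 ≈ 0.090909
H(m) = 2*m**2 (H(m) = (2*m)*m = 2*m**2)
69*H(s) = 69*(2*(1/11)**2) = 69*(2*(1/121)) = 69*(2/121) = 138/121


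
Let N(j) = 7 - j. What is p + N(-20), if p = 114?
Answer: 141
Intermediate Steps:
p + N(-20) = 114 + (7 - 1*(-20)) = 114 + (7 + 20) = 114 + 27 = 141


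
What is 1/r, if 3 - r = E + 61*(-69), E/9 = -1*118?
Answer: 1/5274 ≈ 0.00018961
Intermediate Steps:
E = -1062 (E = 9*(-1*118) = 9*(-118) = -1062)
r = 5274 (r = 3 - (-1062 + 61*(-69)) = 3 - (-1062 - 4209) = 3 - 1*(-5271) = 3 + 5271 = 5274)
1/r = 1/5274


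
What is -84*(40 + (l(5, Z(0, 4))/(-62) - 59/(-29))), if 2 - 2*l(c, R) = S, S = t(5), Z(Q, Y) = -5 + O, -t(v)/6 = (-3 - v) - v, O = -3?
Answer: -3220560/899 ≈ -3582.4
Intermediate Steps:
t(v) = 18 + 12*v (t(v) = -6*((-3 - v) - v) = -6*(-3 - 2*v) = 18 + 12*v)
Z(Q, Y) = -8 (Z(Q, Y) = -5 - 3 = -8)
S = 78 (S = 18 + 12*5 = 18 + 60 = 78)
l(c, R) = -38 (l(c, R) = 1 - 1/2*78 = 1 - 39 = -38)
-84*(40 + (l(5, Z(0, 4))/(-62) - 59/(-29))) = -84*(40 + (-38/(-62) - 59/(-29))) = -84*(40 + (-38*(-1/62) - 59*(-1/29))) = -84*(40 + (19/31 + 59/29)) = -84*(40 + 2380/899) = -84*38340/899 = -3220560/899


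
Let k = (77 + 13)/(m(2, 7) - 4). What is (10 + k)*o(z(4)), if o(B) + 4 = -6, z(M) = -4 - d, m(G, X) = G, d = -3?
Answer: 350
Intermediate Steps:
k = -45 (k = (77 + 13)/(2 - 4) = 90/(-2) = 90*(-½) = -45)
z(M) = -1 (z(M) = -4 - 1*(-3) = -4 + 3 = -1)
o(B) = -10 (o(B) = -4 - 6 = -10)
(10 + k)*o(z(4)) = (10 - 45)*(-10) = -35*(-10) = 350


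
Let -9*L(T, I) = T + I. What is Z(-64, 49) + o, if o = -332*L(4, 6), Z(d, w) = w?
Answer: 3761/9 ≈ 417.89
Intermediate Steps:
L(T, I) = -I/9 - T/9 (L(T, I) = -(T + I)/9 = -(I + T)/9 = -I/9 - T/9)
o = 3320/9 (o = -332*(-1/9*6 - 1/9*4) = -332*(-2/3 - 4/9) = -332*(-10/9) = 3320/9 ≈ 368.89)
Z(-64, 49) + o = 49 + 3320/9 = 3761/9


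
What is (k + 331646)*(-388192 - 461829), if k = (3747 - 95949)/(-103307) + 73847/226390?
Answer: -6593150724508733548169/23387671730 ≈ -2.8191e+11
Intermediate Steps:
k = 28502522809/23387671730 (k = -92202*(-1/103307) + 73847*(1/226390) = 92202/103307 + 73847/226390 = 28502522809/23387671730 ≈ 1.2187)
(k + 331646)*(-388192 - 461829) = (28502522809/23387671730 + 331646)*(-388192 - 461829) = (7756456281090389/23387671730)*(-850021) = -6593150724508733548169/23387671730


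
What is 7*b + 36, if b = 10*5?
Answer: 386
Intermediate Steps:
b = 50
7*b + 36 = 7*50 + 36 = 350 + 36 = 386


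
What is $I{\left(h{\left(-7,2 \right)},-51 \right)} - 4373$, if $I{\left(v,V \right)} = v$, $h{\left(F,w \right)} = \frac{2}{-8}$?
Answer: $- \frac{17493}{4} \approx -4373.3$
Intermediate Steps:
$h{\left(F,w \right)} = - \frac{1}{4}$ ($h{\left(F,w \right)} = 2 \left(- \frac{1}{8}\right) = - \frac{1}{4}$)
$I{\left(h{\left(-7,2 \right)},-51 \right)} - 4373 = - \frac{1}{4} - 4373 = - \frac{17493}{4}$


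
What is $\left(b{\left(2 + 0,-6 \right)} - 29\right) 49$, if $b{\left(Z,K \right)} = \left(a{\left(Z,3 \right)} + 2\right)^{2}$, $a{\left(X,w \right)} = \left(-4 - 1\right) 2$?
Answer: $1715$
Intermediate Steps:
$a{\left(X,w \right)} = -10$ ($a{\left(X,w \right)} = \left(-5\right) 2 = -10$)
$b{\left(Z,K \right)} = 64$ ($b{\left(Z,K \right)} = \left(-10 + 2\right)^{2} = \left(-8\right)^{2} = 64$)
$\left(b{\left(2 + 0,-6 \right)} - 29\right) 49 = \left(64 - 29\right) 49 = 35 \cdot 49 = 1715$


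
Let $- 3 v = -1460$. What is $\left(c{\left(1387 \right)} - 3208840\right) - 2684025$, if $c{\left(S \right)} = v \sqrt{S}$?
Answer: $-5892865 + \frac{1460 \sqrt{1387}}{3} \approx -5.8747 \cdot 10^{6}$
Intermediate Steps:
$v = \frac{1460}{3}$ ($v = \left(- \frac{1}{3}\right) \left(-1460\right) = \frac{1460}{3} \approx 486.67$)
$c{\left(S \right)} = \frac{1460 \sqrt{S}}{3}$
$\left(c{\left(1387 \right)} - 3208840\right) - 2684025 = \left(\frac{1460 \sqrt{1387}}{3} - 3208840\right) - 2684025 = \left(-3208840 + \frac{1460 \sqrt{1387}}{3}\right) - 2684025 = -5892865 + \frac{1460 \sqrt{1387}}{3}$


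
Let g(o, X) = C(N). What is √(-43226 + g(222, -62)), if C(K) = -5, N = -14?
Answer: I*√43231 ≈ 207.92*I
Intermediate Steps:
g(o, X) = -5
√(-43226 + g(222, -62)) = √(-43226 - 5) = √(-43231) = I*√43231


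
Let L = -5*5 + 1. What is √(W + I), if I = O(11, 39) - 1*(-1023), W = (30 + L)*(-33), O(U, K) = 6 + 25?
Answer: 2*√214 ≈ 29.257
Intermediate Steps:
O(U, K) = 31
L = -24 (L = -25 + 1 = -24)
W = -198 (W = (30 - 24)*(-33) = 6*(-33) = -198)
I = 1054 (I = 31 - 1*(-1023) = 31 + 1023 = 1054)
√(W + I) = √(-198 + 1054) = √856 = 2*√214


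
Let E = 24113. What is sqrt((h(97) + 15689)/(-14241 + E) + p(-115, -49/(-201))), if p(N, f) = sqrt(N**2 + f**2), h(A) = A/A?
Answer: sqrt(391111172730 + 1224295824*sqrt(534305626))/496068 ≈ 10.798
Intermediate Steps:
h(A) = 1
sqrt((h(97) + 15689)/(-14241 + E) + p(-115, -49/(-201))) = sqrt((1 + 15689)/(-14241 + 24113) + sqrt((-115)**2 + (-49/(-201))**2)) = sqrt(15690/9872 + sqrt(13225 + (-49*(-1/201))**2)) = sqrt(15690*(1/9872) + sqrt(13225 + (49/201)**2)) = sqrt(7845/4936 + sqrt(13225 + 2401/40401)) = sqrt(7845/4936 + sqrt(534305626/40401)) = sqrt(7845/4936 + sqrt(534305626)/201)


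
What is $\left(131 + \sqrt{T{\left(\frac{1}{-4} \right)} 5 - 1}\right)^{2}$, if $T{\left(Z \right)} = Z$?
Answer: $\frac{68635}{4} + 393 i \approx 17159.0 + 393.0 i$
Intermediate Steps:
$\left(131 + \sqrt{T{\left(\frac{1}{-4} \right)} 5 - 1}\right)^{2} = \left(131 + \sqrt{\frac{1}{-4} \cdot 5 - 1}\right)^{2} = \left(131 + \sqrt{\left(- \frac{1}{4}\right) 5 - 1}\right)^{2} = \left(131 + \sqrt{- \frac{5}{4} - 1}\right)^{2} = \left(131 + \sqrt{- \frac{9}{4}}\right)^{2} = \left(131 + \frac{3 i}{2}\right)^{2}$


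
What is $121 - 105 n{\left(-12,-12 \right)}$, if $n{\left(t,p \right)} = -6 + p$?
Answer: $2011$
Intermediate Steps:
$121 - 105 n{\left(-12,-12 \right)} = 121 - 105 \left(-6 - 12\right) = 121 - -1890 = 121 + 1890 = 2011$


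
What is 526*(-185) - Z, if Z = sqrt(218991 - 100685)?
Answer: -97310 - sqrt(118306) ≈ -97654.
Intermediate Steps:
Z = sqrt(118306) ≈ 343.96
526*(-185) - Z = 526*(-185) - sqrt(118306) = -97310 - sqrt(118306)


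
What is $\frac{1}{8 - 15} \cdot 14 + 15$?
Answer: $13$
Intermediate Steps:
$\frac{1}{8 - 15} \cdot 14 + 15 = \frac{1}{-7} \cdot 14 + 15 = \left(- \frac{1}{7}\right) 14 + 15 = -2 + 15 = 13$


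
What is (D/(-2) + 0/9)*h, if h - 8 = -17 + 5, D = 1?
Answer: 2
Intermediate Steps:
h = -4 (h = 8 + (-17 + 5) = 8 - 12 = -4)
(D/(-2) + 0/9)*h = (1/(-2) + 0/9)*(-4) = (1*(-1/2) + 0*(1/9))*(-4) = (-1/2 + 0)*(-4) = -1/2*(-4) = 2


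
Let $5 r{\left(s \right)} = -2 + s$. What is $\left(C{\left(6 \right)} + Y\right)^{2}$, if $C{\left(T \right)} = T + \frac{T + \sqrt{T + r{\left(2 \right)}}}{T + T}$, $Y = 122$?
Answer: $\frac{\left(1542 + \sqrt{6}\right)^{2}}{144} \approx 16565.0$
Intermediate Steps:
$r{\left(s \right)} = - \frac{2}{5} + \frac{s}{5}$ ($r{\left(s \right)} = \frac{-2 + s}{5} = - \frac{2}{5} + \frac{s}{5}$)
$C{\left(T \right)} = T + \frac{T + \sqrt{T}}{2 T}$ ($C{\left(T \right)} = T + \frac{T + \sqrt{T + \left(- \frac{2}{5} + \frac{1}{5} \cdot 2\right)}}{T + T} = T + \frac{T + \sqrt{T + \left(- \frac{2}{5} + \frac{2}{5}\right)}}{2 T} = T + \left(T + \sqrt{T + 0}\right) \frac{1}{2 T} = T + \left(T + \sqrt{T}\right) \frac{1}{2 T} = T + \frac{T + \sqrt{T}}{2 T}$)
$\left(C{\left(6 \right)} + Y\right)^{2} = \left(\left(\frac{1}{2} + 6 + \frac{1}{2 \sqrt{6}}\right) + 122\right)^{2} = \left(\left(\frac{1}{2} + 6 + \frac{\frac{1}{6} \sqrt{6}}{2}\right) + 122\right)^{2} = \left(\left(\frac{1}{2} + 6 + \frac{\sqrt{6}}{12}\right) + 122\right)^{2} = \left(\left(\frac{13}{2} + \frac{\sqrt{6}}{12}\right) + 122\right)^{2} = \left(\frac{257}{2} + \frac{\sqrt{6}}{12}\right)^{2}$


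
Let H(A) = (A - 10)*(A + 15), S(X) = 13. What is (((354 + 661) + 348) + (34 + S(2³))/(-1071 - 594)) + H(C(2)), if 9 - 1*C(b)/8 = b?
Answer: 7707238/1665 ≈ 4629.0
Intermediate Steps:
C(b) = 72 - 8*b
H(A) = (-10 + A)*(15 + A)
(((354 + 661) + 348) + (34 + S(2³))/(-1071 - 594)) + H(C(2)) = (((354 + 661) + 348) + (34 + 13)/(-1071 - 594)) + (-150 + (72 - 8*2)² + 5*(72 - 8*2)) = ((1015 + 348) + 47/(-1665)) + (-150 + (72 - 16)² + 5*(72 - 16)) = (1363 + 47*(-1/1665)) + (-150 + 56² + 5*56) = (1363 - 47/1665) + (-150 + 3136 + 280) = 2269348/1665 + 3266 = 7707238/1665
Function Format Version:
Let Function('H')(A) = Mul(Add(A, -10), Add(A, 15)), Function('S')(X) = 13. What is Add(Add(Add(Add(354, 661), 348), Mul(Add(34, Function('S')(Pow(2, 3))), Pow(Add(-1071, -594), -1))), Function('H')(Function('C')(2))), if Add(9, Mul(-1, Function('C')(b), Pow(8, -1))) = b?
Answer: Rational(7707238, 1665) ≈ 4629.0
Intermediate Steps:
Function('C')(b) = Add(72, Mul(-8, b))
Function('H')(A) = Mul(Add(-10, A), Add(15, A))
Add(Add(Add(Add(354, 661), 348), Mul(Add(34, Function('S')(Pow(2, 3))), Pow(Add(-1071, -594), -1))), Function('H')(Function('C')(2))) = Add(Add(Add(Add(354, 661), 348), Mul(Add(34, 13), Pow(Add(-1071, -594), -1))), Add(-150, Pow(Add(72, Mul(-8, 2)), 2), Mul(5, Add(72, Mul(-8, 2))))) = Add(Add(Add(1015, 348), Mul(47, Pow(-1665, -1))), Add(-150, Pow(Add(72, -16), 2), Mul(5, Add(72, -16)))) = Add(Add(1363, Mul(47, Rational(-1, 1665))), Add(-150, Pow(56, 2), Mul(5, 56))) = Add(Add(1363, Rational(-47, 1665)), Add(-150, 3136, 280)) = Add(Rational(2269348, 1665), 3266) = Rational(7707238, 1665)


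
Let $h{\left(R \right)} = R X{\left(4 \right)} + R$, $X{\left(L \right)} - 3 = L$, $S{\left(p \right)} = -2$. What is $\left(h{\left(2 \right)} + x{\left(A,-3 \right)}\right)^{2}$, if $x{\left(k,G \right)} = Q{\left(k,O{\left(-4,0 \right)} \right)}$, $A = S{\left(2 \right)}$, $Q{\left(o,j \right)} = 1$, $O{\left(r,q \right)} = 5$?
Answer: $289$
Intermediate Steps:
$X{\left(L \right)} = 3 + L$
$A = -2$
$x{\left(k,G \right)} = 1$
$h{\left(R \right)} = 8 R$ ($h{\left(R \right)} = R \left(3 + 4\right) + R = R 7 + R = 7 R + R = 8 R$)
$\left(h{\left(2 \right)} + x{\left(A,-3 \right)}\right)^{2} = \left(8 \cdot 2 + 1\right)^{2} = \left(16 + 1\right)^{2} = 17^{2} = 289$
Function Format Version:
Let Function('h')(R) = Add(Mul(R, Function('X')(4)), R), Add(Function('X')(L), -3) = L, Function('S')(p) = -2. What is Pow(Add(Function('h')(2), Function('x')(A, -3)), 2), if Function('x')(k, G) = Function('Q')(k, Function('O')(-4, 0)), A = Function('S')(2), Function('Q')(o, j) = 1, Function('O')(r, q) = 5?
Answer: 289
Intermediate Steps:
Function('X')(L) = Add(3, L)
A = -2
Function('x')(k, G) = 1
Function('h')(R) = Mul(8, R) (Function('h')(R) = Add(Mul(R, Add(3, 4)), R) = Add(Mul(R, 7), R) = Add(Mul(7, R), R) = Mul(8, R))
Pow(Add(Function('h')(2), Function('x')(A, -3)), 2) = Pow(Add(Mul(8, 2), 1), 2) = Pow(Add(16, 1), 2) = Pow(17, 2) = 289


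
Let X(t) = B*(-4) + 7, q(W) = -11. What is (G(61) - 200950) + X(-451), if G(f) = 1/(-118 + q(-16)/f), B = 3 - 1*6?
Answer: -1448511640/7209 ≈ -2.0093e+5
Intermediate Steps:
B = -3 (B = 3 - 6 = -3)
X(t) = 19 (X(t) = -3*(-4) + 7 = 12 + 7 = 19)
G(f) = 1/(-118 - 11/f)
(G(61) - 200950) + X(-451) = (-1*61/(11 + 118*61) - 200950) + 19 = (-1*61/(11 + 7198) - 200950) + 19 = (-1*61/7209 - 200950) + 19 = (-1*61*1/7209 - 200950) + 19 = (-61/7209 - 200950) + 19 = -1448648611/7209 + 19 = -1448511640/7209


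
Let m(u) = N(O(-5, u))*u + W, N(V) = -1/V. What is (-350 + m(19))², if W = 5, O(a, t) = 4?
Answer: 1957201/16 ≈ 1.2233e+5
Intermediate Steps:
m(u) = 5 - u/4 (m(u) = (-1/4)*u + 5 = (-1*¼)*u + 5 = -u/4 + 5 = 5 - u/4)
(-350 + m(19))² = (-350 + (5 - ¼*19))² = (-350 + (5 - 19/4))² = (-350 + ¼)² = (-1399/4)² = 1957201/16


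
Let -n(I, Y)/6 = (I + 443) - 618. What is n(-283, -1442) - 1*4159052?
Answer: -4156304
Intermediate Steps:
n(I, Y) = 1050 - 6*I (n(I, Y) = -6*((I + 443) - 618) = -6*((443 + I) - 618) = -6*(-175 + I) = 1050 - 6*I)
n(-283, -1442) - 1*4159052 = (1050 - 6*(-283)) - 1*4159052 = (1050 + 1698) - 4159052 = 2748 - 4159052 = -4156304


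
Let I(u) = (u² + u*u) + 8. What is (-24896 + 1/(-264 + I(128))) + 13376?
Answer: -374538239/32512 ≈ -11520.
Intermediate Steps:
I(u) = 8 + 2*u² (I(u) = (u² + u²) + 8 = 2*u² + 8 = 8 + 2*u²)
(-24896 + 1/(-264 + I(128))) + 13376 = (-24896 + 1/(-264 + (8 + 2*128²))) + 13376 = (-24896 + 1/(-264 + (8 + 2*16384))) + 13376 = (-24896 + 1/(-264 + (8 + 32768))) + 13376 = (-24896 + 1/(-264 + 32776)) + 13376 = (-24896 + 1/32512) + 13376 = -809418751/32512 + 13376 = -374538239/32512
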